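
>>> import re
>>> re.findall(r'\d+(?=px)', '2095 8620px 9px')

The lookaround is zero-width — it requires the adjacent text to match without consuming it, so the asserted text isn't part of the match.
`findall` yields the raw match text (2 of them) because the pattern has no groups.

['8620', '9']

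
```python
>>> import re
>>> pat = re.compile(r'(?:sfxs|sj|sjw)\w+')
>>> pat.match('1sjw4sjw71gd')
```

None

`re.match` only tries the pattern at the start of the string.
Here the pattern fails at index 0, so the call returns None.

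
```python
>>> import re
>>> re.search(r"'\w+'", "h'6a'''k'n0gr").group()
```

"'6a'"

`re.search` scans for the first position where the pattern succeeds.
The match spans [1:5] → "'6a'".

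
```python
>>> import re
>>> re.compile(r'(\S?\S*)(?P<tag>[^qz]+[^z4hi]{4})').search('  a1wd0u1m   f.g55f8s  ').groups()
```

('', '  a1wd0u1m   f.g55f8s  ')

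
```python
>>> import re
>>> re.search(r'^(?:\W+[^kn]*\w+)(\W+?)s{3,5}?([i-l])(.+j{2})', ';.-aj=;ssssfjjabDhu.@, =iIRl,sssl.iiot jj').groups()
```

This matches anchored at the start of the string; then one or more of a non-word character, then zero or more of any character except [kn], then one or more of a word character (non-capturing group); then one or more of a non-word character (lazy) (captured); then 3 to 5 of a literal 's' (lazy); then a character in [i-l] (captured); then one or more of any character, then exactly 2 of a literal 'j' (captured).
Unlike `match`, `search` isn't anchored — it looks for the pattern anywhere in the string.
The match spans [0:41] → ';.-aj=;ssssfjjabDhu.@, =iIRl,sssl.iiot jj'.
Captured: group 1 = ',', group 2 = 'l', group 3 = '.iiot jj'.

(',', 'l', '.iiot jj')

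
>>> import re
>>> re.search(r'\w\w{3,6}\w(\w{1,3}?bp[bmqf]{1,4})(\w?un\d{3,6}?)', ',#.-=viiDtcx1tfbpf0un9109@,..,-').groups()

('tfbpf', '0un910')

This matches a word character, then 3 to 6 of a word character, then a word character; then 1 to 3 of a word character (lazy), then the literal 'bp', then 1 to 4 of one of [bmqf] (captured); then optionally a word character, then the literal 'un', then 3 to 6 of a digit (lazy) (captured).
A `+?`/`*?`/`{m,n}?` starts at its minimum and grows only as far as needed for what follows to match.
`re.search` scans for the first position where the pattern succeeds.
The match spans [5:24] → 'viiDtcx1tfbpf0un910'.
Captured: group 1 = 'tfbpf', group 2 = '0un910'.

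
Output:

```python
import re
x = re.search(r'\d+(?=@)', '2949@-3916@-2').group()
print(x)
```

Because the assertion is zero-width, the text it checks is not consumed and won't appear in the result.
`search` walks the string left to right and returns the first match it finds.
The match spans [0:4] → '2949'.

2949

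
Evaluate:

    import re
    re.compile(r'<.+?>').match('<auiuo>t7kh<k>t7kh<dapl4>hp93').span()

(0, 7)

`re.match` only tries the pattern at the start of the string.
The match spans [0:7] → '<auiuo>'.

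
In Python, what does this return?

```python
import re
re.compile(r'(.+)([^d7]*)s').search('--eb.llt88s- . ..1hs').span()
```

(0, 20)

This matches one or more of any character (captured); then zero or more of any character except [d7] (captured); then a literal 's'.
`search` walks the string left to right and returns the first match it finds.
The match spans [0:20] → '--eb.llt88s- . ..1hs'.
Captured: group 1 = '--eb.llt88s- . ..1h', group 2 = ''.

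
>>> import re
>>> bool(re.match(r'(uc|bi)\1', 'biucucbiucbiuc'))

False

`\1` is not a pattern — it's the concrete string captured by group 1, re-applied verbatim.
`re.match` won't scan ahead — the pattern has to work from the very first character.
Here position 0 doesn't satisfy it, so the call returns None, and `bool(None)` is False.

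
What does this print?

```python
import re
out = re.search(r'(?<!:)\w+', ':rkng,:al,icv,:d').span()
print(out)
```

(2, 5)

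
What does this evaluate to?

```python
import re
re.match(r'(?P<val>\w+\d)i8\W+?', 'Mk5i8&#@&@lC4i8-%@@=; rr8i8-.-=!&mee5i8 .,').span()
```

`match` is anchored at position 0; if the pattern doesn't fit there, it returns None.
The match spans [0:6] → 'Mk5i8&'.

(0, 6)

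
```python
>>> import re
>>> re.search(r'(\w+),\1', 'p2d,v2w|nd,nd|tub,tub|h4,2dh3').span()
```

(8, 13)

`\1` has to match the exact text group 1 already captured.
The match spans [8:13] → 'nd,nd'.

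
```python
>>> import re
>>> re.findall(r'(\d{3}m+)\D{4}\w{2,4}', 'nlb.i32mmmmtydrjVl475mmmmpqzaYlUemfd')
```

This matches exactly 3 of a digit, then one or more of the literal 'm' (captured); then exactly 4 of a non-digit, then 2 to 4 of a word character.
Walking the string: at [18:33] match '475mmmmpqzaYlUe', group 1 = '475mmmm'.
Because there's exactly one group, `findall` drops the full match and keeps group 1 from the one hit.

['475mmmm']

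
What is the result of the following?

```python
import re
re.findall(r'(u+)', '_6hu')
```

['u']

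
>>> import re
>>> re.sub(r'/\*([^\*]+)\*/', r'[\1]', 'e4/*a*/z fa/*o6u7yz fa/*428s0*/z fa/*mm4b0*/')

'e4[a]z fa/*o6u7yz fa[428s0]z fa[mm4b0]'

Matches: at [2:7] → '/*a*/'; at [22:31] → '/*428s0*/'; at [35:44] → '/*mm4b0*/'.
Each match is replaced using the text its own group 1 captured.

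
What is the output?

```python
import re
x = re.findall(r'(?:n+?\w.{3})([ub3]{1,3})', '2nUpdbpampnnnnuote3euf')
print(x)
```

['3']

Because there's exactly one group, `findall` drops the full match and keeps group 1 from the one hit.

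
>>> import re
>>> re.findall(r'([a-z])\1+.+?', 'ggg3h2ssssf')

['g', 's']

A backreference is literal: `\1` must see the identical characters the first group matched.
`findall` collects group 1 from each match (2 total).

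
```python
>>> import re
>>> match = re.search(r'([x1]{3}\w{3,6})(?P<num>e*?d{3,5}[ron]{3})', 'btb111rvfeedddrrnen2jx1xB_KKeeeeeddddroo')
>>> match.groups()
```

('111rvfee', 'dddrrn')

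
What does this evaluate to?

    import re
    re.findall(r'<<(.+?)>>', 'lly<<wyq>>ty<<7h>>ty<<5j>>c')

A non-greedy quantifier consumes as few characters as it can — just enough that the remainder of the pattern still matches from where it stops; whatever follows it matches normally.
Scanning left to right: at [3:10] match '<<wyq>>', group 1 = 'wyq'; at [12:18] match '<<7h>>', group 1 = '7h'; at [20:26] match '<<5j>>', group 1 = '5j'.
One capturing group, so `findall` returns just the captured substring from each match — 3 in all.

['wyq', '7h', '5j']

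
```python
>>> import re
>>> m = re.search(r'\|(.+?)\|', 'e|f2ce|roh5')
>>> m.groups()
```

('f2ce',)

The match spans [1:7] → '|f2ce|'.
Captured: group 1 = 'f2ce'.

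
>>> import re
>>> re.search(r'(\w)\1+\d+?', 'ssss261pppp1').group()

'ssss2'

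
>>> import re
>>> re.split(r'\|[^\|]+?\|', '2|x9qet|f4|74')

Matches to split on: at [1:8] → '|x9qet|'.
Each match becomes a cut point; 2 segments remain.

['2', 'f4|74']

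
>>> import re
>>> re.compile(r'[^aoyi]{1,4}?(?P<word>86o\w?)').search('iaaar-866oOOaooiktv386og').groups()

This matches 1 to 4 of any character except [aoyi] (lazy); then the literal '86o', then optionally a word character (captured as 'word').
`search` walks the string left to right and returns the first match it finds.
The match spans [16:24] → 'ktv386og'.
Captured: group 1 = '86og'.

('86og',)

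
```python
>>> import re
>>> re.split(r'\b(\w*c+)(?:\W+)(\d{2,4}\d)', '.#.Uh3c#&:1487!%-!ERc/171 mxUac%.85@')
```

['.#.', 'Uh3c', '1487', '!%-!', 'ERc', '171', ' mxUac%.85@']

The pattern matches a word boundary (`\b`, zero-width); then zero or more of a word character, then one or more of a literal 'c' (captured); then one or more of a non-word character (non-capturing group); then 2 to 4 of a digit, then a digit (captured).
Matches to split on: at [3:14] → 'Uh3c#&:1487'; at [18:25] → 'ERc/171'.
The group in the pattern means `split` returns the separators' captures alongside the pieces.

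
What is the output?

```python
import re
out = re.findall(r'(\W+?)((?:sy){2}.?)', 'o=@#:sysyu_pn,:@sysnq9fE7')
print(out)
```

2 groups means the one result is a tuple of 2 captured strings — 1 here.

[('=@#:', 'sysyu')]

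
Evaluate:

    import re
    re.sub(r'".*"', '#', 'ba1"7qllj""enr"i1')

'ba1#i1'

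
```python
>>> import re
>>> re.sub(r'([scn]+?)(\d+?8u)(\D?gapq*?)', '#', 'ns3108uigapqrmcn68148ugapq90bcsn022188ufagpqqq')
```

A `+?`/`*?`/`{m,n}?` starts at its minimum and grows only as far as needed for what follows to match.
Every occurrence is swapped for '#'.

'#qrm#q90bcsn022188ufagpqqq'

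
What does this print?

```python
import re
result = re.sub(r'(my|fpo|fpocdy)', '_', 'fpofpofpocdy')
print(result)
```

Alternation isn't longest-match — the leftmost alternative that fits at this position is chosen.
Every occurrence is swapped for '_'.

___cdy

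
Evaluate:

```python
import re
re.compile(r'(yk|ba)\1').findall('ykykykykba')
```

['yk', 'yk']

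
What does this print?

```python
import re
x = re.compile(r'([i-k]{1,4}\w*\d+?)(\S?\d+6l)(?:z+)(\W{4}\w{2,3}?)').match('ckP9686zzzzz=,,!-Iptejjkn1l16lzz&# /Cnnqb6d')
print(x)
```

Pattern: 1 to 4 of a character in [i-k], then zero or more of a word character, then one or more of a digit (lazy) (captured); then optionally a non-whitespace character, then one or more of a digit, then the literal '6l' (captured); then one or more of a literal 'z' (non-capturing group); then exactly 4 of a non-word character, then 2 to 3 of a word character (lazy) (captured).
With `match`, the pattern is implicitly anchored at the beginning.
Here position 0 doesn't satisfy it, so the call returns None.

None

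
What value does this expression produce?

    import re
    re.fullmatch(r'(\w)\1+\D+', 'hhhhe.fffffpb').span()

(0, 13)

For `fullmatch`, every character of the input must be accounted for by the pattern.
The match spans [0:13] → 'hhhhe.fffffpb'.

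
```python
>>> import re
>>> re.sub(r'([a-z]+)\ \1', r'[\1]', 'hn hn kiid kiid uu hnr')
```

A backreference is literal: `\1` must see the identical characters the first group matched.
Matches: at [0:5] → 'hn hn'; at [6:15] → 'kiid kiid'.
The replacement refers to a captured group, so each match is rewritten using its own captured text.

'[hn] [kiid] uu hnr'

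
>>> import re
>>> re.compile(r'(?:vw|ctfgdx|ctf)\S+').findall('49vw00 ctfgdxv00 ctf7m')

['vw00', 'ctfgdxv00', 'ctf7m']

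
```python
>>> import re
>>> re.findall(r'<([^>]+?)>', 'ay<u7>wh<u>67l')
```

['u7', 'u']

Scanning left to right: at [2:6] match '<u7>', group 1 = 'u7'; at [8:11] match '<u>', group 1 = 'u'.
With a single group, `findall` returns only what that group captured — 2 items.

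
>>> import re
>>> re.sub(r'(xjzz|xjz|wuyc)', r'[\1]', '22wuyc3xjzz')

'22[wuyc]3[xjzz]'

`|` is ordered: at each position the engine commits to the first alternative that works.
Each match is replaced using the text its own group 1 captured.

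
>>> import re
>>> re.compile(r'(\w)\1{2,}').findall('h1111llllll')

['1', 'l']

The backreference `\1` re-matches whatever the first group consumed, character for character.
Because there's exactly one group, `findall` drops the full match and keeps group 1 from each hit.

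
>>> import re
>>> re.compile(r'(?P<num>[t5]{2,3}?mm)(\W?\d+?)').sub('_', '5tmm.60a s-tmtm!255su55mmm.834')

'_0a s-tmtm!255su55mmm.834'

Pattern: 2 to 3 of one of [t5] (lazy), then the literal 'mm' (captured as 'num'); then optionally a non-word character, then one or more of a digit (lazy) (captured).
Matches: at [0:6] → '5tmm.6'.
Every occurrence is swapped for '_'.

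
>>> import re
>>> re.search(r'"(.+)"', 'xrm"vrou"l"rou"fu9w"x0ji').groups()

('vrou"l"rou"fu9w',)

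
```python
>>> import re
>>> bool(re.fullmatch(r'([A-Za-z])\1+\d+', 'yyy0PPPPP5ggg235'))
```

The backreference `\1` re-matches whatever the first group consumed, character for character.
`fullmatch` succeeds only if the pattern covers the string from start to end.
Here the string isn't matched end-to-end, so the call returns None, and `bool(None)` is False.

False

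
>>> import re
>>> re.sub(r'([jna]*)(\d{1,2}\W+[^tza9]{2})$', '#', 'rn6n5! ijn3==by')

'rn6n5! i#'

This matches zero or more of one of [jna] (captured); then 1 to 2 of a digit, then one or more of a non-word character, then exactly 2 of any character except [tza9] (captured); then anchored at the end.
Matches: at [8:15] → 'jn3==by'.
Each match is replaced by '#'.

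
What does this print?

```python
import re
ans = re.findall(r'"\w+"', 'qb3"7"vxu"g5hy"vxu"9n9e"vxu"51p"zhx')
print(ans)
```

No capturing groups, so `findall` returns the 4 full match strings.

['"7"', '"g5hy"', '"9n9e"', '"51p"']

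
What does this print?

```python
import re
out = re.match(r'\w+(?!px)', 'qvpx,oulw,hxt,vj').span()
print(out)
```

(0, 4)

`match` is anchored at position 0; if the pattern doesn't fit there, it returns None.
The match spans [0:4] → 'qvpx'.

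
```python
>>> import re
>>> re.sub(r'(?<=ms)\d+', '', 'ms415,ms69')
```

'ms,ms'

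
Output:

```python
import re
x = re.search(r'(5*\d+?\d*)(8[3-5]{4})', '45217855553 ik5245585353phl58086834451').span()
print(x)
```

The pattern matches zero or more of the literal '5', then one or more of a digit (lazy), then zero or more of a digit (captured); then a literal '8', then exactly 4 of a character in [3-5] (captured).
Unlike `match`, `search` isn't anchored — it looks for the pattern anywhere in the string.
The match spans [0:10] → '4521785555'.
Captured: group 1 = '45217', group 2 = '85555'.

(0, 10)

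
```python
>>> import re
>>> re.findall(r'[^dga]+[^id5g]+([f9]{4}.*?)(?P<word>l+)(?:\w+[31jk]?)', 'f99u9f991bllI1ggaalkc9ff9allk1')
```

[('9f991b', 'll')]

With the lazy modifier that quantifier settles for the fewest repetitions that let the rest of the pattern succeed (the atoms after it are unaffected and can still be greedy).
2 groups means the one result is a tuple of 2 captured strings — 1 here.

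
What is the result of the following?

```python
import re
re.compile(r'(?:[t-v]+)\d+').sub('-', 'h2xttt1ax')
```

'h2x-ax'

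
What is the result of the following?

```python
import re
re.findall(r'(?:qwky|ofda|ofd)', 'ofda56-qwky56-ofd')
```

['ofda', 'qwky', 'ofd']

The regex engine tests alternatives in the order written; an earlier branch that matches wins even if a later one would match more.
Walking the string: at [0:4] → 'ofda'; at [7:11] → 'qwky'; at [14:17] → 'ofd'.
With no groups in the pattern, `findall` gives back each whole match — 3 here.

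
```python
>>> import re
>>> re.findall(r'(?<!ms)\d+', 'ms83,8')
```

['3', '8']

The negative lookaround is zero-width — it rules out positions where the adjacent text would match, without consuming anything.
No capturing groups, so `findall` returns the 2 full match strings.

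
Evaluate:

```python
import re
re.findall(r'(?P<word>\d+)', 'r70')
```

['70']

The pattern matches one or more of a digit (captured as 'word').
Matches: at [1:3] match '70', group 1 = '70'.
`findall` collects group 1 from the one match (1 total).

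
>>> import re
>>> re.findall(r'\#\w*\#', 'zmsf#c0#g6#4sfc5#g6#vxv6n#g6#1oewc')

['#c0#', '#4sfc5#', '#vxv6n#']

Matches: at [4:8] → '#c0#'; at [10:17] → '#4sfc5#'; at [19:26] → '#vxv6n#'.
`findall` yields the raw match text (3 of them) because the pattern has no groups.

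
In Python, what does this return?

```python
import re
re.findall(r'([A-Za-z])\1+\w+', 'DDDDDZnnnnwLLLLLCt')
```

['D']

`\1` has to match the exact text group 1 already captured.
Scanning left to right: at [0:18] match 'DDDDDZnnnnwLLLLLCt', group 1 = 'D'.
With a single group, `findall` returns only what that group captured — 1 item.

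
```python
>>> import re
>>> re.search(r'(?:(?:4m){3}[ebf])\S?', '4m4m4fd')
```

Here the pattern never matches, so the call returns None.

None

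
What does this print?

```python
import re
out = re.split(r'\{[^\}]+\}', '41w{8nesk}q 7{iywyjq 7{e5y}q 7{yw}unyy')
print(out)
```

`split` removes every match and returns the 4 fragments in between.

['41w', 'q 7', 'q 7', 'unyy']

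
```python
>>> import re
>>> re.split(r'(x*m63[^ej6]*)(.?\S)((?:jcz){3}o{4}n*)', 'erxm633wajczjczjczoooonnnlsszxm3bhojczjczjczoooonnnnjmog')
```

['er', 'xm633w', 'a', 'jczjczjczoooonnn', 'lsszxm3bhojczjczjczoooonnnnjmog']

The pattern matches zero or more of a literal 'x', then the literal 'm63', then zero or more of any character except [ej6] (captured); then optionally any character, then a non-whitespace character (captured); then the literal 'jcz' repeated 3 times, then exactly 4 of the literal 'o', then zero or more of the literal 'n' (captured).
Matches to split on: at [2:25] → 'xm633wajczjczjczoooonnn'.
The group in the pattern means `split` returns the separators' captures alongside the pieces.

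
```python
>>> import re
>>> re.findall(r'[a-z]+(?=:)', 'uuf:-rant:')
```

Because the assertion is zero-width, the text it checks is not consumed and won't appear in the result.
Matches: at [0:3] → 'uuf'; at [5:9] → 'rant'.
Since nothing is captured, `findall` lists the 2 matched substrings directly.

['uuf', 'rant']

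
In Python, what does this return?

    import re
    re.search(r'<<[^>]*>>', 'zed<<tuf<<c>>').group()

'<<tuf<<c>>'

Unlike `match`, `search` isn't anchored — it looks for the pattern anywhere in the string.
The match spans [3:13] → '<<tuf<<c>>'.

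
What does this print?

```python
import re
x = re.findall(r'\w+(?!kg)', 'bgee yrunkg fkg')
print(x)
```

['bgee', 'yrunkg', 'fkg']

A negative assertion filters positions out without eating any characters.
No capturing groups, so `findall` returns the 3 full match strings.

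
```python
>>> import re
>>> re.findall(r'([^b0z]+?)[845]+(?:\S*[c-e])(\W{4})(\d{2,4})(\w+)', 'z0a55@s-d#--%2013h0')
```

Lazy quantifiers expand one character at a time until the remainder of the pattern can match.
Multiple groups make `findall` return tuples — one 4-tuple for the one match.

[('a', '#--%', '2013', 'h0')]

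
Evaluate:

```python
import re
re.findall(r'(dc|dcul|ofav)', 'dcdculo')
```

['dc', 'dc']

Branches in `(...|...)` are attempted left-to-right; the first branch that allows the whole pattern to succeed is taken.
Matches: at [0:2] match 'dc', group 1 = 'dc'; at [2:4] match 'dc', group 1 = 'dc'.
Because there's exactly one group, `findall` drops the full match and keeps group 1 from each hit.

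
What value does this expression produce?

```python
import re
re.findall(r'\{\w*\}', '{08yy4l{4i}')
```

['{4i}']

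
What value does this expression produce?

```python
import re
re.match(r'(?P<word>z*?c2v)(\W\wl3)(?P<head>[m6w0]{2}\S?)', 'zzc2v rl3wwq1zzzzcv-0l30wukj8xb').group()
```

'zzc2v rl3wwq'

With `match`, the pattern is implicitly anchored at the beginning.
The match spans [0:12] → 'zzc2v rl3wwq'.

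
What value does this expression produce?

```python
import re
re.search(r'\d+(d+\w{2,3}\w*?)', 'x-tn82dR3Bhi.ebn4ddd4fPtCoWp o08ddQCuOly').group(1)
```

'dR3B'

The match spans [4:10] → '82dR3B'.
Captured: group 1 = 'dR3B'.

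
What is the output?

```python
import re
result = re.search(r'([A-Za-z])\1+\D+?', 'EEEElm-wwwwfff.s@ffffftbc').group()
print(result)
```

The backreference `\1` re-matches whatever the first group consumed, character for character.
The match spans [0:5] → 'EEEEl'.

EEEEl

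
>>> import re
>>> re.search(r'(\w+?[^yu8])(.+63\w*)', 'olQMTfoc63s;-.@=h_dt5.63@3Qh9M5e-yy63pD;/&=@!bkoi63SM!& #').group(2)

'QMTfoc63s;-.@=h_dt5.63@3Qh9M5e-yy63pD;/&=@!bkoi63SM'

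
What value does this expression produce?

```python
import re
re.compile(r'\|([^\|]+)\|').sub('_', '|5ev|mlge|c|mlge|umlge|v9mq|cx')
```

'_mlge_mlge_v9mq|cx'

Matches: at [0:5] → '|5ev|'; at [9:12] → '|c|'; at [16:23] → '|umlge|'.
Each match is replaced by '_'.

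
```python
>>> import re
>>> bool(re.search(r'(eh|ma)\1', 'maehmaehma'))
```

A backreference is literal: `\1` must see the identical characters the first group matched.
Here no position works, so the call returns None, and `bool(None)` is False.

False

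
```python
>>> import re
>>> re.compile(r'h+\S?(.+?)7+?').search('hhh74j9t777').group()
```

'hhh74j9t7'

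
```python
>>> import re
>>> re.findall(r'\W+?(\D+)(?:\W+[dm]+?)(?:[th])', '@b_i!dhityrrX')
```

['b_i']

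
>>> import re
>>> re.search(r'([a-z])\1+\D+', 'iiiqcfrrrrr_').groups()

The match spans [0:12] → 'iiiqcfrrrrr_'.
Captured: group 1 = 'i'.

('i',)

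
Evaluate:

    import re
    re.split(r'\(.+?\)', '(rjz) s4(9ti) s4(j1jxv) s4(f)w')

['', ' s4', ' s4', ' s4', 'w']

The `?` after the quantifier makes it lazy — it takes as little as possible before letting the rest of the pattern try.
Matches to split on: at [0:5] → '(rjz)'; at [8:13] → '(9ti)'; at [16:23] → '(j1jxv)'; at [26:29] → '(f)'.
Each match becomes a cut point; 5 segments remain.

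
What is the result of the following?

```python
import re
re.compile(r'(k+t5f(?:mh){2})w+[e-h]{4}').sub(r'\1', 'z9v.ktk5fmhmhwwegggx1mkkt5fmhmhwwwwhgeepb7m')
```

'z9v.ktk5fmhmhwwegggx1mkkt5fmhmhpb7m'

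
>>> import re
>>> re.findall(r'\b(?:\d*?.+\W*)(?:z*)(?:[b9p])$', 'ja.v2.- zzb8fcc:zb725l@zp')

['ja.v2.- zzb8fcc:zb725l@zp']

The pattern matches a word boundary (`\b`, zero-width); then zero or more of a digit (lazy), then one or more of any character, then zero or more of a non-word character (non-capturing group); then zero or more of a literal 'z' (non-capturing group); then one of [b9p] (non-capturing group); then anchored at the end.
Scanning left to right: at [0:25] → 'ja.v2.- zzb8fcc:zb725l@zp'.
Since nothing is captured, `findall` lists the 1 matched substring directly.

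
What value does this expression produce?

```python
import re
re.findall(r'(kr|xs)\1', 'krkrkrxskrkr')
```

['kr', 'kr']

`\1` is not a pattern — it's the concrete string captured by group 1, re-applied verbatim.
`findall` collects group 1 from each match (2 total).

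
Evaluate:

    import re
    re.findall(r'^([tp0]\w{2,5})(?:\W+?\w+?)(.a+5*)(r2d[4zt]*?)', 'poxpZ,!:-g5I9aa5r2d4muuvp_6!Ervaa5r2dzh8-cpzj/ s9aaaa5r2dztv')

Pattern: anchored at the start of the string; then one of [tp0], then 2 to 5 of a word character (captured); then one or more of a non-word character (lazy), then one or more of a word character (lazy) (non-capturing group); then any character, then one or more of the literal 'a', then zero or more of a literal '5' (captured); then the literal 'r2d', then zero or more of one of [4zt] (lazy) (captured).
With the lazy modifier that quantifier settles for the fewest repetitions that let the rest of the pattern succeed (the atoms after it are unaffected and can still be greedy).
Matches: at [0:19] match 'poxpZ,!:-g5I9aa5r2d', groups = ('poxpZ', '9aa5', 'r2d').
3 groups means the one result is a tuple of 3 captured strings — 1 here.

[('poxpZ', '9aa5', 'r2d')]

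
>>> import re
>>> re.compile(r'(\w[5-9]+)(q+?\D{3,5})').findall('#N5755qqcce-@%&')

[('N5755', 'qqcce-')]

The `?` after the quantifier makes it lazy — it takes as little as possible before letting the rest of the pattern try.
With 2 capturing groups, `findall` returns a 2-tuple per match.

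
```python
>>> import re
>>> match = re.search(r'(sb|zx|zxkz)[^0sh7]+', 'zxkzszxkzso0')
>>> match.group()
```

Unlike `match`, `search` isn't anchored — it looks for the pattern anywhere in the string.
The match spans [0:4] → 'zxkz'.
Captured: group 1 = 'zx'.

'zxkz'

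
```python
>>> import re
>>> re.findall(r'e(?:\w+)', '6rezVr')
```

This matches a literal 'e'; then one or more of a word character (non-capturing group).
Scanning left to right: at [2:6] → 'ezVr'.
No capturing groups, so `findall` returns the 1 full match string.

['ezVr']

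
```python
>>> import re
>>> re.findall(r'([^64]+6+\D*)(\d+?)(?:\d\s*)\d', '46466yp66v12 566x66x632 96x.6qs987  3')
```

[('yp66v', '1'), ('x66x', '6'), ('x.6qs', '9')]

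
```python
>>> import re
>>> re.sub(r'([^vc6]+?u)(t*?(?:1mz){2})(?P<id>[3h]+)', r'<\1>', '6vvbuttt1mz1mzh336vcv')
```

'6vv<bu>6vcv'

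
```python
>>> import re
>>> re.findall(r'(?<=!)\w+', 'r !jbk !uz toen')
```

['jbk', 'uz']

The `(?=…)`/`(?<=…)` assertion just peeks at neighbouring text; it doesn't advance the match position.
With no groups in the pattern, `findall` gives back each whole match — 2 here.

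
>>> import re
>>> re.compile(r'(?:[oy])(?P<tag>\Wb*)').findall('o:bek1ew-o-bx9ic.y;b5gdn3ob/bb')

Pattern: one of [oy] (non-capturing group); then a non-word character, then zero or more of a literal 'b' (captured as 'tag').
Matches: at [0:3] match 'o:b', group 1 = ':b'; at [9:12] match 'o-b', group 1 = '-b'; at [17:20] match 'y;b', group 1 = ';b'.
`findall` collects group 1 from each match (3 total).

[':b', '-b', ';b']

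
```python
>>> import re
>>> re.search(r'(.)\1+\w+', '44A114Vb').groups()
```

The match spans [0:8] → '44A114Vb'.
Captured: group 1 = '4'.

('4',)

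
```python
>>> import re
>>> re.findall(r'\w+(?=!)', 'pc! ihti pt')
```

['pc']

The `(?=…)`/`(?<=…)` assertion just peeks at neighbouring text; it doesn't advance the match position.
Matches: at [0:2] → 'pc'.
`findall` yields the raw match text (1 of them) because the pattern has no groups.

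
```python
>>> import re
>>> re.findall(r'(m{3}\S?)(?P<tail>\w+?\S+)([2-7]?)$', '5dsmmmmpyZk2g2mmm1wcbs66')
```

The pattern matches exactly 3 of a literal 'm', then optionally a non-whitespace character (captured); then one or more of a word character (lazy), then one or more of a non-whitespace character (captured as 'tail'); then optionally a character in [2-7] (captured); then anchored at the end.
Matches: at [3:24] match 'mmmmpyZk2g2mmm1wcbs66', groups = ('mmmm', 'pyZk2g2mmm1wcbs66', '').
`findall` packs the 3 group values into a tuple for every match.

[('mmmm', 'pyZk2g2mmm1wcbs66', '')]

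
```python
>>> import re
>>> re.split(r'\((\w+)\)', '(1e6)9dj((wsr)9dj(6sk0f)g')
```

Matches to split on: at [0:5] → '(1e6)'; at [9:14] → '(wsr)'; at [17:24] → '(6sk0f)'.
`re.split` interleaves the captured-group text with the surrounding fragments.

['', '1e6', '9dj(', 'wsr', '9dj', '6sk0f', 'g']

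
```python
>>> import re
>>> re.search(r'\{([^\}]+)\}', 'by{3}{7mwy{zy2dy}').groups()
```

('3',)

The match spans [2:5] → '{3}'.
Captured: group 1 = '3'.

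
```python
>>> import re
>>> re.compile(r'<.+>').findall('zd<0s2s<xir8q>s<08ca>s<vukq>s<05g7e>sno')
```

['<0s2s<xir8q>s<08ca>s<vukq>s<05g7e>']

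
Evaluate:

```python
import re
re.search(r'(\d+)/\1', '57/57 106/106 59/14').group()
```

A backreference is literal: `\1` must see the identical characters the first group matched.
The match spans [0:5] → '57/57'.

'57/57'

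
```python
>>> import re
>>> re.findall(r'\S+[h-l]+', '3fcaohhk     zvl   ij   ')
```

With no groups in the pattern, `findall` gives back each whole match — 3 here.

['3fcaohhk', 'zvl', 'ij']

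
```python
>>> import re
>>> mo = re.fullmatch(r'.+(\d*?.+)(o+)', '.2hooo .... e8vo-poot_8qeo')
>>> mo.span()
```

This matches one or more of any character; then zero or more of a digit (lazy), then one or more of any character (captured); then one or more of a literal 'o' (captured).
For `fullmatch`, every character of the input must be accounted for by the pattern.
The match spans [0:26] → '.2hooo .... e8vo-poot_8qeo'.
Captured: group 1 = 'e', group 2 = 'o'.

(0, 26)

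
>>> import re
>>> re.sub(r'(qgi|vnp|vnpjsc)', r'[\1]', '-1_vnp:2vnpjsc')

'-1_[vnp]:2[vnp]jsc'

Branches in `(...|...)` are attempted left-to-right; the first branch that allows the whole pattern to succeed is taken.
Each match is replaced using the text its own group 1 captured.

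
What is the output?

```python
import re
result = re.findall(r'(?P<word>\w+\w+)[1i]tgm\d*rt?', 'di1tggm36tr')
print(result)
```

This matches one or more of a word character, then one or more of a word character (captured as 'word'); then one of [1i], then the literal 'tgm', then zero or more of a digit; then a literal 'r'; then optionally a literal 't'.
With a single group, `findall` returns only what that group captured — 0 items.
Nothing in the string satisfies the pattern, so the list is empty.

[]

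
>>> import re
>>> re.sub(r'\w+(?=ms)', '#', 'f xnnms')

'f #ms'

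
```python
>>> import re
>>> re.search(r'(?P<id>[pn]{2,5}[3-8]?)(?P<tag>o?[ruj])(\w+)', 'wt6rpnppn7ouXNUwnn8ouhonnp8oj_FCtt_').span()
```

Pattern: 2 to 5 of one of [pn], then optionally a character in [3-8] (captured as 'id'); then optionally the literal 'o', then one of [ruj] (captured as 'tag'); then one or more of a word character (captured).
`re.search` scans for the first position where the pattern succeeds.
The match spans [4:35] → 'pnppn7ouXNUwnn8ouhonnp8oj_FCtt_'.
Captured: group 1 = 'pnppn7', group 2 = 'ou', group 3 = 'XNUwnn8ouhonnp8oj_FCtt_'.

(4, 35)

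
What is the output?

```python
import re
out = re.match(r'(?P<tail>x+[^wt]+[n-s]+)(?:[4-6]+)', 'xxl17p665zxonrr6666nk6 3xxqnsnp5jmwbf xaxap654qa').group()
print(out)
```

xxl17p665zxonrr6666nk6 3xxqnsnp5

Pattern: one or more of a literal 'x', then one or more of any character except [wt], then one or more of a character in [n-s] (captured as 'tail'); then one or more of a character in [4-6] (non-capturing group).
`re.match` only tries the pattern at the start of the string.
The match spans [0:32] → 'xxl17p665zxonrr6666nk6 3xxqnsnp5'.
Captured: group 1 = 'xxl17p665zxonrr6666nk6 3xxqnsnp'.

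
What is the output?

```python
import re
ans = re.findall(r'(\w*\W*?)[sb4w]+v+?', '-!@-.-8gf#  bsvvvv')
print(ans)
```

['8gf#  ']

The pattern matches zero or more of a word character, then zero or more of a non-word character (lazy) (captured); then one or more of one of [sb4w], then one or more of the literal 'v' (lazy).
One capturing group, so `findall` returns just the captured substring from the one match — 1 in all.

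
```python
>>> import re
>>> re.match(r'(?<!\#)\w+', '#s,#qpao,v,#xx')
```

None

With `match`, the pattern is implicitly anchored at the beginning.
Here position 0 doesn't satisfy it, so the call returns None.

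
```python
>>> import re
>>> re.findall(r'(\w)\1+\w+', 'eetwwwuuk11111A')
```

A backreference is literal: `\1` must see the identical characters the first group matched.
With a single group, `findall` returns only what that group captured — 1 item.

['e']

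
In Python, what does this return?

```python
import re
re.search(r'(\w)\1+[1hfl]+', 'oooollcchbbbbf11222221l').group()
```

'ooooll'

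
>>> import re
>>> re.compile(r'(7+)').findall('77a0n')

`findall` collects group 1 from the one match (1 total).

['77']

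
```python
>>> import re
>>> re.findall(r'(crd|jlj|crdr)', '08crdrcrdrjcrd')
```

Branches in `(...|...)` are attempted left-to-right; the first branch that allows the whole pattern to succeed is taken.
Because there's exactly one group, `findall` drops the full match and keeps group 1 from each hit.

['crd', 'crd', 'crd']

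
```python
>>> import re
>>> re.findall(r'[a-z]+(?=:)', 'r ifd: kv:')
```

['ifd', 'kv']

The lookaround is zero-width — it requires the adjacent text to match without consuming it, so the asserted text isn't part of the match.
`findall` yields the raw match text (2 of them) because the pattern has no groups.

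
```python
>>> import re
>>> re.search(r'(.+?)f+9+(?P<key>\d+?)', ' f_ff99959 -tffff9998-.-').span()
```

This matches one or more of any character (lazy) (captured); then one or more of the literal 'f', then one or more of the literal '9'; then one or more of a digit (lazy) (captured as 'key').
A `+?`/`*?`/`{m,n}?` starts at its minimum and grows only as far as needed for what follows to match.
`re.search` tries every starting position until one works.
The match spans [0:9] → ' f_ff9995'.
Captured: group 1 = ' f_', group 2 = '5'.

(0, 9)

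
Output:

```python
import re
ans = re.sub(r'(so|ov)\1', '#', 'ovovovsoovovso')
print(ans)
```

The backreference `\1` re-matches whatever the first group consumed, character for character.
Matches: at [0:4] → 'ovov'; at [8:12] → 'ovov'.
Each match is replaced by '#'.

#ovso#so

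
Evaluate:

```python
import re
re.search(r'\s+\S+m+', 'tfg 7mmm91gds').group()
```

The match spans [3:8] → ' 7mmm'.

' 7mmm'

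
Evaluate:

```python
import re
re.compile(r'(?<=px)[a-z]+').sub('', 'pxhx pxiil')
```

'px px'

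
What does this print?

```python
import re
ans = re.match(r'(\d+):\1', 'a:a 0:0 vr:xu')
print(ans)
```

None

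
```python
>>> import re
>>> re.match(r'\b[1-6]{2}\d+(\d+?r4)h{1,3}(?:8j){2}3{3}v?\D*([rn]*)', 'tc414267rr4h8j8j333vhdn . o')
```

None

Pattern: a word boundary (`\b`, zero-width); then exactly 2 of a character in [1-6], then one or more of a digit; then one or more of a digit (lazy), then the literal 'r4' (captured); then 1 to 3 of a literal 'h', then the literal '8j' repeated 2 times, then exactly 3 of a literal '3'; then optionally the literal 'v', then zero or more of a non-digit; then zero or more of one of [rn] (captured).
`match` is anchored at position 0; if the pattern doesn't fit there, it returns None.
Here position 0 doesn't satisfy it, so the call returns None.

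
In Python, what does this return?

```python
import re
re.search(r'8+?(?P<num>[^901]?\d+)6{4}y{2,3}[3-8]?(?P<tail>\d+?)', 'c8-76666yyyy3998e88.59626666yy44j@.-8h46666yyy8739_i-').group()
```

The pattern matches one or more of a literal '8' (lazy); then optionally any character except [901], then one or more of a digit (captured as 'num'); then exactly 4 of the literal '6', then 2 to 3 of a literal 'y', then optionally a character in [3-8]; then one or more of a digit (lazy) (captured as 'tail').
Unlike `match`, `search` isn't anchored — it looks for the pattern anywhere in the string.
The match spans [17:32] → '88.59626666yy44'.
Captured: group 1 = '.5962', group 2 = '4'.

'88.59626666yy44'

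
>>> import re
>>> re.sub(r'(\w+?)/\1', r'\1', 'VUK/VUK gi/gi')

The backreference `\1` re-matches whatever the first group consumed, character for character.
The replacement refers to a captured group, so each match is rewritten using its own captured text.

'VUK gi'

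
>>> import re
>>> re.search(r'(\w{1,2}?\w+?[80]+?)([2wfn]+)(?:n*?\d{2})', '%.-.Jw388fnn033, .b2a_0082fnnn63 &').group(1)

'Jw388'

Pattern: 1 to 2 of a word character (lazy), then one or more of a word character (lazy), then one or more of one of [80] (lazy) (captured); then one or more of one of [2wfn] (captured); then zero or more of a literal 'n' (lazy), then exactly 2 of a digit (non-capturing group).
Unlike `match`, `search` isn't anchored — it looks for the pattern anywhere in the string.
The match spans [4:14] → 'Jw388fnn03'.
Captured: group 1 = 'Jw388', group 2 = 'fnn'.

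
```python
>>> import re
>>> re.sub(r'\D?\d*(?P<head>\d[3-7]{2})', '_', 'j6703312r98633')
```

'_12_'

This matches optionally a non-digit, then zero or more of a digit; then a digit, then exactly 2 of a character in [3-7] (captured as 'head').
`sub` substitutes '_' at each match site.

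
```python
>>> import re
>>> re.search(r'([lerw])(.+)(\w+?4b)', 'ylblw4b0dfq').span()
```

The match spans [1:7] → 'lblw4b'.

(1, 7)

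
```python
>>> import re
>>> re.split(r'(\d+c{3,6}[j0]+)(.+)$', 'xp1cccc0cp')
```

['xp', '1cccc0', 'cp', '']

Pattern: one or more of a digit, then 3 to 6 of the literal 'c', then one or more of one of [j0] (captured); then one or more of any character (captured); then anchored at the end.
Matches to split on: at [2:10] → '1cccc0cp'.
With a capturing group present, the delimiter's captured portion is kept in the result list.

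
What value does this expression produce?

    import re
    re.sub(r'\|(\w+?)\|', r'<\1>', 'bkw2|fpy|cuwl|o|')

'bkw2<fpy>cuwl<o>'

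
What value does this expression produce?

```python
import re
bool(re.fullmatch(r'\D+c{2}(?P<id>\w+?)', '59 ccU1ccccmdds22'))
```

False

This matches one or more of a non-digit, then exactly 2 of a literal 'c'; then one or more of a word character (lazy) (captured as 'id').
`re.fullmatch` is like wrapping the pattern in `^…$` (in single-line mode).
Here the string isn't matched end-to-end, so the call returns None, and `bool(None)` is False.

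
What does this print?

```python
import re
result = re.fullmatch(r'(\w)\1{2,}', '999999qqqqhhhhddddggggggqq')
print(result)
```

A backreference is literal: `\1` must see the identical characters the first group matched.
`re.fullmatch` is like wrapping the pattern in `^…$` (in single-line mode).
Here the string isn't matched end-to-end, so the call returns None.

None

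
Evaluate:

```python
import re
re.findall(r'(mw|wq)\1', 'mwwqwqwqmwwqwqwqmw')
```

['wq', 'wq']

After group 1 captures some text, `\1` only succeeds where that same text appears again.
Walking the string: at [2:6] match 'wqwq', group 1 = 'wq'; at [10:14] match 'wqwq', group 1 = 'wq'.
Because there's exactly one group, `findall` drops the full match and keeps group 1 from each hit.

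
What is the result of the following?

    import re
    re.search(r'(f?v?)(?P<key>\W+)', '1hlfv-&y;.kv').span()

(3, 7)

The match spans [3:7] → 'fv-&'.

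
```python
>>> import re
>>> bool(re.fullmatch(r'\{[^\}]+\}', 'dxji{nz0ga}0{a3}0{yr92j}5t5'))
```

`re.fullmatch` requires the pattern to consume the entire string.
Here the pattern can't cover the whole string, so the call returns None, and `bool(None)` is False.

False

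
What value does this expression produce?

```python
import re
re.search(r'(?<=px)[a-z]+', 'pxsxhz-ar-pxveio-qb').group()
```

'sxhz'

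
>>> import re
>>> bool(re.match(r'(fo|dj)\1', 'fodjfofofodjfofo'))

`\1` is not a pattern — it's the concrete string captured by group 1, re-applied verbatim.
`match` is anchored at position 0; if the pattern doesn't fit there, it returns None.
Here the pattern fails at index 0, so the call returns None, and `bool(None)` is False.

False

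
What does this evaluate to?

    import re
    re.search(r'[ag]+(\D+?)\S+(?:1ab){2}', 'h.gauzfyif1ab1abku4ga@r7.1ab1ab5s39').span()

(2, 31)

This matches one or more of one of [ag]; then one or more of a non-digit (lazy) (captured); then one or more of a non-whitespace character, then the literal '1ab' repeated 2 times.
`re.search` scans for the first position where the pattern succeeds.
The match spans [2:31] → 'gauzfyif1ab1abku4ga@r7.1ab1ab'.
Captured: group 1 = 'u'.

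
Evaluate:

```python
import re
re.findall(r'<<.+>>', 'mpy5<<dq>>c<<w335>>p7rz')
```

Walking the string: at [4:19] → '<<dq>>c<<w335>>'.
Since nothing is captured, `findall` lists the 1 matched substring directly.

['<<dq>>c<<w335>>']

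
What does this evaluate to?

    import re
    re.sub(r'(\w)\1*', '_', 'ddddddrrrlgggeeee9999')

`\1` has to match the exact text group 1 already captured.
Matches: at [0:6] → 'dddddd'; at [6:9] → 'rrr'; at [9:10] → 'l'; at [10:13] → 'ggg'; at [13:17] → 'eeee'; ….
Every occurrence is swapped for '_'.

'______'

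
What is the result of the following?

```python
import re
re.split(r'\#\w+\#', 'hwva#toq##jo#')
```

Matches to split on: at [4:9] → '#toq#'; at [9:13] → '#jo#'.
`split` removes every match and returns the 3 fragments in between.

['hwva', '', '']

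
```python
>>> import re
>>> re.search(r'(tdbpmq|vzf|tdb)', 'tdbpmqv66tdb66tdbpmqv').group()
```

'tdbpmq'

Branches in `(...|...)` are attempted left-to-right; the first branch that allows the whole pattern to succeed is taken.
`search` walks the string left to right and returns the first match it finds.
The match spans [0:6] → 'tdbpmq'.
Captured: group 1 = 'tdbpmq'.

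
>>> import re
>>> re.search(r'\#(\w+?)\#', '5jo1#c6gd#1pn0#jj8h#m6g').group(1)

The match spans [4:10] → '#c6gd#'.
Captured: group 1 = 'c6gd'.

'c6gd'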